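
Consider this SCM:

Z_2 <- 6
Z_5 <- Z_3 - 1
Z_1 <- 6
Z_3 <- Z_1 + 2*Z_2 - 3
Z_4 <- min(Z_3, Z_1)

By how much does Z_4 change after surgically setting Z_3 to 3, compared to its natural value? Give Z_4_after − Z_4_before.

The intervention breaks the incoming arrows to Z_3: Z_3 <- Z_1 + 2*Z_2 - 3 no longer applies, and Z_3 = 3.
Z_4 = min(Z_3, Z_1)  [with Z_3=3, Z_1=6]  = 3
Without intervention: Z_3 = Z_1 + 2*Z_2 - 3  [with Z_1=6, Z_2=6]  = 15; Z_4 = min(Z_3, Z_1)  [with Z_3=15, Z_1=6]  = 6.
Change = 3 − 6 = -3.

-3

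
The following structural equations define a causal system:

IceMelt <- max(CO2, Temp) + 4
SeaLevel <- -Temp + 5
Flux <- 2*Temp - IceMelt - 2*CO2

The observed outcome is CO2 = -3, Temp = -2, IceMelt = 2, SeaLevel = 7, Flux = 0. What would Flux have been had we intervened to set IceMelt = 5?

do(IceMelt=5) replaces the equation IceMelt <- max(CO2, Temp) + 4 with the constant IceMelt = 5.
Flux = 2*Temp - IceMelt - 2*CO2  [with Temp=-2, IceMelt=5, CO2=-3]  = -3

-3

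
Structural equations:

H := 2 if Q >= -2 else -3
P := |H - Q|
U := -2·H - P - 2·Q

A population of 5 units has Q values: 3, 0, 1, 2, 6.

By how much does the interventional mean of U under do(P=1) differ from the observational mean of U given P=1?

Under do(P=1), P's equation is replaced by P=1 for every unit. Per-unit U: -11, -5, -7, -9, -17. Mean = -9.8.
Conditioning on P=1 selects the 2 unit(s) with Q ∈ {3, 1}. Their U values: -11, -7. Mean = -9.
Difference = -9.8 − (-9) = -0.8.

-0.8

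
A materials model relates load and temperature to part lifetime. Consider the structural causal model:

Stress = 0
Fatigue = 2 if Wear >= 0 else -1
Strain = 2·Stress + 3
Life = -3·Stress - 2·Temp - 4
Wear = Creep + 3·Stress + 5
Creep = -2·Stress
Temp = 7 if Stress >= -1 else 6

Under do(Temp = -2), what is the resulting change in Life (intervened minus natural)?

The intervention breaks the incoming arrows to Temp: Temp = 7 if Stress >= -1 else 6 no longer applies, and Temp = -2.
Life = -3·Stress - 2·Temp - 4  [with Stress=0, Temp=-2]  = 0
Without intervention: Temp = 7 if Stress >= -1 else 6  [with Stress=0]  = 7; Life = -3·Stress - 2·Temp - 4  [with Stress=0, Temp=7]  = -18.
Change = 0 − (-18) = 18.

18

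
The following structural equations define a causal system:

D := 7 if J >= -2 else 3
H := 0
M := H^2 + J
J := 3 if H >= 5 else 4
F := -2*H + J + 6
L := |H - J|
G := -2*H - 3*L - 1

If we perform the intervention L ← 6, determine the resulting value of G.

-19

The intervention breaks the incoming arrows to L: L := |H - J| no longer applies, and L = 6.
G = -2*H - 3*L - 1  [with H=0, L=6]  = -19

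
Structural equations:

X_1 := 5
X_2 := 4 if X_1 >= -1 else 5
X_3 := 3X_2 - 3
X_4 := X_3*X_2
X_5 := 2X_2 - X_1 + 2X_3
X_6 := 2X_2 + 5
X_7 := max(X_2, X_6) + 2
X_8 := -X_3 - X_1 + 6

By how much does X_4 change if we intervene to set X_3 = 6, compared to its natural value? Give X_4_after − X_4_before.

-12

The intervention breaks the incoming arrows to X_3: X_3 := 3X_2 - 3 no longer applies, and X_3 = 6.
X_2 = 4 if X_1 >= -1 else 5  [with X_1=5]  = 4
X_4 = X_3*X_2  [with X_3=6, X_2=4]  = 24
Without intervention: X_2 = 4 if X_1 >= -1 else 5  [with X_1=5]  = 4; X_3 = 3X_2 - 3  [with X_2=4]  = 9; X_4 = X_3*X_2  [with X_3=9, X_2=4]  = 36.
Change = 24 − 36 = -12.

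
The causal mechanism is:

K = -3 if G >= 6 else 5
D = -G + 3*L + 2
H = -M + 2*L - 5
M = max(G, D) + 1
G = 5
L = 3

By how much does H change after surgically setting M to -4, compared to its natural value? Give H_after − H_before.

Under do(M=-4), the mechanism M = max(G, D) + 1 is discarded; M is fixed at -4.
H = -M + 2*L - 5  [with M=-4, L=3]  = 5
Without intervention: D = -G + 3*L + 2  [with G=5, L=3]  = 6; M = max(G, D) + 1  [with G=5, D=6]  = 7; H = -M + 2*L - 5  [with M=7, L=3]  = -6.
Change = 5 − (-6) = 11.

11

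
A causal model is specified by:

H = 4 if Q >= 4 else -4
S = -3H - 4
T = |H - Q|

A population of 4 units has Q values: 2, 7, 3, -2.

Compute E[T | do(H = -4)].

6.5

Every unit gets H=-4 under the intervention. T values become 6, 11, 7, 2; E[T|do(H=-4)] = 6.5.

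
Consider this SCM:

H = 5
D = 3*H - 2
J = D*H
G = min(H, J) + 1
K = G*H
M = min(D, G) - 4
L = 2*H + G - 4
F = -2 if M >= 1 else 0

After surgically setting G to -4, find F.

do(G=-4) replaces the equation G = min(H, J) + 1 with the constant G = -4.
D = 3*H - 2  [with H=5]  = 13
M = min(D, G) - 4  [with D=13, G=-4]  = -8
F = -2 if M >= 1 else 0  [with M=-8]  = 0

0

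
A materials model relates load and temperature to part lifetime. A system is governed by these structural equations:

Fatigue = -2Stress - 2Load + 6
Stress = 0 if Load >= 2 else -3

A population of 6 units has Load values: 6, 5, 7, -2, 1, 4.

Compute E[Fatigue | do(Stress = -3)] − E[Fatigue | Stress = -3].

Under do(Stress=-3), Stress's equation is replaced by Stress=-3 for every unit. Per-unit Fatigue: 0, 2, -2, 16, 10, 4. Mean = 5.
Conditioning on Stress=-3 selects the 2 unit(s) with Load ∈ {-2, 1}. Their Fatigue values: 16, 10. Mean = 13.
Difference = 5 − 13 = -8.

-8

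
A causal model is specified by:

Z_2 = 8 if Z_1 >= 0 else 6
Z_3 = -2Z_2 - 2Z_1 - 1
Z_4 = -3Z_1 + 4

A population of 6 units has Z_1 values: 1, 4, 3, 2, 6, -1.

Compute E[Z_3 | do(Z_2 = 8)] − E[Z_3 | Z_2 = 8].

1.4

The intervention sets Z_2=8 in all 6 units regardless of Z_1. Recomputing Z_3 per unit gives -19, -25, -23, -21, -29, -15; average -22.
E[Z_3|Z_2=8] averages over only the 5 units with Z_2=8 (Z_1 = 1, 4, 3, 2, 6): Z_3 = -19, -25, -23, -21, -29, mean -23.4.
Difference = -22 − (-23.4) = 1.4.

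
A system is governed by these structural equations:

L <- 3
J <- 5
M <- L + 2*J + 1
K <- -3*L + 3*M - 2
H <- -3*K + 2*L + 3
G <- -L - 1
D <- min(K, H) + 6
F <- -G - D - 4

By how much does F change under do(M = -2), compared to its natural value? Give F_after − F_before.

The intervention breaks the incoming arrows to M: M <- L + 2*J + 1 no longer applies, and M = -2.
K = -3*L + 3*M - 2  [with L=3, M=-2]  = -17
H = -3*K + 2*L + 3  [with K=-17, L=3]  = 60
G = -L - 1  [with L=3]  = -4
D = min(K, H) + 6  [with K=-17, H=60]  = -11
F = -G - D - 4  [with G=-4, D=-11]  = 11
Without intervention: M = L + 2*J + 1  [with L=3, J=5]  = 14; K = -3*L + 3*M - 2  [with L=3, M=14]  = 31; H = -3*K + 2*L + 3  [with K=31, L=3]  = -84; G = -L - 1  [with L=3]  = -4; D = min(K, H) + 6  [with K=31, H=-84]  = -78; F = -G - D - 4  [with G=-4, D=-78]  = 78.
Change = 11 − 78 = -67.

-67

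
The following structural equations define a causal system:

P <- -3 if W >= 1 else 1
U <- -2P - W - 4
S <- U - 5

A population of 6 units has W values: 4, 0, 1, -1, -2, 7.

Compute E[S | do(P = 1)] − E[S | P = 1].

-2.5

Every unit gets P=1 under the intervention. S values become -15, -11, -12, -10, -9, -18; E[S|do(P=1)] = -12.5.
Observing P=1 restricts to units where P's equation naturally yields 1: W ∈ {0, -1, -2}. In that subpopulation S = -11, -10, -9, mean -10.
Difference = -12.5 − (-10) = -2.5.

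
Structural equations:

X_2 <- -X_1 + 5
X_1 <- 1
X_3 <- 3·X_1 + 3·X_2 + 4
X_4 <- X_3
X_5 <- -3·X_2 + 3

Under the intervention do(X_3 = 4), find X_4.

4

The intervention breaks the incoming arrows to X_3: X_3 <- 3·X_1 + 3·X_2 + 4 no longer applies, and X_3 = 4.
X_4 = X_3  [with X_3=4]  = 4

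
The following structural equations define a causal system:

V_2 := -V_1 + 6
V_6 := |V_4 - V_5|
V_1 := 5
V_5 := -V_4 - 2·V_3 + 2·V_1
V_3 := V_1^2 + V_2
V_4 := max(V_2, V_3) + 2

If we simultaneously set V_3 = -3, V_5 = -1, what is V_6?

Setting V_3 = -3, V_5 = -1 by intervention discards those variables' equations.
V_2 = -V_1 + 6  [with V_1=5]  = 1
V_4 = max(V_2, V_3) + 2  [with V_2=1, V_3=-3]  = 3
V_6 = |V_4 - V_5|  [with V_4=3, V_5=-1]  = 4

4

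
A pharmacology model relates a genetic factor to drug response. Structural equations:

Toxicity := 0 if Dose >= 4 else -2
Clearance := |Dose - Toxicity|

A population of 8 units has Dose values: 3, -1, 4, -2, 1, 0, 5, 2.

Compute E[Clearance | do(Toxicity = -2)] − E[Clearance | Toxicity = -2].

1

Every unit gets Toxicity=-2 under the intervention. Clearance values become 5, 1, 6, 0, 3, 2, 7, 4; E[Clearance|do(Toxicity=-2)] = 3.5.
Observing Toxicity=-2 restricts to units where Toxicity's equation naturally yields -2: Dose ∈ {3, -1, -2, 1, 0, 2}. In that subpopulation Clearance = 5, 1, 0, 3, 2, 4, mean 2.5.
Difference = 3.5 − 2.5 = 1.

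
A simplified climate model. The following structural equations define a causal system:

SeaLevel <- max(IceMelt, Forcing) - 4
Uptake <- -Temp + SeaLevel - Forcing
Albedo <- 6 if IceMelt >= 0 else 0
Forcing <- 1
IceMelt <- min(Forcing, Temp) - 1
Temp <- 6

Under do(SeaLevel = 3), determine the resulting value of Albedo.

6

The intervention breaks the incoming arrows to SeaLevel: SeaLevel <- max(IceMelt, Forcing) - 4 no longer applies, and SeaLevel = 3.
Since Albedo is not a descendant of the intervened variable, it is unaffected.
IceMelt = min(Forcing, Temp) - 1  [with Forcing=1, Temp=6]  = 0
Albedo = 6 if IceMelt >= 0 else 0  [with IceMelt=0]  = 6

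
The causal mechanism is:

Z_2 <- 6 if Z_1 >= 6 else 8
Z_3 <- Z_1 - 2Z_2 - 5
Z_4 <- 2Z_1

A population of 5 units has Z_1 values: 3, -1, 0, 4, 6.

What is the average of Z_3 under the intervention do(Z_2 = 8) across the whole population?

The intervention sets Z_2=8 in all 5 units regardless of Z_1. Recomputing Z_3 per unit gives -18, -22, -21, -17, -15; average -18.6.

-18.6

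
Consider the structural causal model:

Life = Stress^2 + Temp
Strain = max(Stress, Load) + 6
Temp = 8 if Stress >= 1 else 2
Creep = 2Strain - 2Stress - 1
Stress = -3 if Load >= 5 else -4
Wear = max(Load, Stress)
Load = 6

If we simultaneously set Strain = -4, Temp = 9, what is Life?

18

Under do(Strain = -4, Temp = 9), each intervened variable's structural equation is replaced by its fixed value.
Stress = -3 if Load >= 5 else -4  [with Load=6]  = -3
Life = Stress^2 + Temp  [with Stress=-3, Temp=9]  = 18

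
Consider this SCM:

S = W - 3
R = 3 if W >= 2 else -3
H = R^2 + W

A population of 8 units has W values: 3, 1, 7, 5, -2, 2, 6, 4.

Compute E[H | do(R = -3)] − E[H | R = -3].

3.75

The intervention sets R=-3 in all 8 units regardless of W. Recomputing H per unit gives 12, 10, 16, 14, 7, 11, 15, 13; average 12.25.
Observing R=-3 restricts to units where R's equation naturally yields -3: W ∈ {1, -2}. In that subpopulation H = 10, 7, mean 8.5.
Difference = 12.25 − 8.5 = 3.75.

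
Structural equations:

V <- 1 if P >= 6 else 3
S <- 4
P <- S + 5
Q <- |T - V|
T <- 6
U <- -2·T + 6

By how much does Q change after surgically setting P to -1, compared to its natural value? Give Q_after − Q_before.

Under do(P=-1), the mechanism P <- S + 5 is discarded; P is fixed at -1.
V = 1 if P >= 6 else 3  [with P=-1]  = 3
Q = |T - V|  [with T=6, V=3]  = 3
Without intervention: P = S + 5  [with S=4]  = 9; V = 1 if P >= 6 else 3  [with P=9]  = 1; Q = |T - V|  [with T=6, V=1]  = 5.
Change = 3 − 5 = -2.

-2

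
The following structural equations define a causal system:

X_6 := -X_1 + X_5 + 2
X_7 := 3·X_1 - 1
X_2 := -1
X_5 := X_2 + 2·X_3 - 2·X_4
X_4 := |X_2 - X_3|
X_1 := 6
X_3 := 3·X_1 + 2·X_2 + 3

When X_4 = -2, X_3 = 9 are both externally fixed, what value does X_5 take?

The joint intervention fixes X_4 = -2, X_3 = 9, removing each variable's own equation.
X_5 = X_2 + 2·X_3 - 2·X_4  [with X_2=-1, X_3=9, X_4=-2]  = 21

21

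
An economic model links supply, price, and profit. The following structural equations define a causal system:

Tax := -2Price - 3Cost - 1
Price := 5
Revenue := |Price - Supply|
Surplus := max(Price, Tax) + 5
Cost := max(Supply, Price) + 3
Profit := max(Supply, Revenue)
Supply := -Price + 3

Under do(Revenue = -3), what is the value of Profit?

Under do(Revenue=-3), the mechanism Revenue := |Price - Supply| is discarded; Revenue is fixed at -3.
Supply = -Price + 3  [with Price=5]  = -2
Profit = max(Supply, Revenue)  [with Supply=-2, Revenue=-3]  = -2

-2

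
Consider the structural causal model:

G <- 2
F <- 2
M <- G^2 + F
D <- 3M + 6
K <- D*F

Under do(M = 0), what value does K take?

12

do(M=0) replaces the equation M <- G^2 + F with the constant M = 0.
D = 3M + 6  [with M=0]  = 6
K = D*F  [with D=6, F=2]  = 12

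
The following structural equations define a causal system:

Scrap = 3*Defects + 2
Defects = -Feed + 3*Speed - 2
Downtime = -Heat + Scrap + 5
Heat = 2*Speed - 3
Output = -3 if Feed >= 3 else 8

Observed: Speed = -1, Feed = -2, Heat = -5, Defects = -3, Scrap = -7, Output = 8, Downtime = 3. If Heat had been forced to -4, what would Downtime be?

The intervention breaks the incoming arrows to Heat: Heat = 2*Speed - 3 no longer applies, and Heat = -4.
Defects = -Feed + 3*Speed - 2  [with Feed=-2, Speed=-1]  = -3
Scrap = 3*Defects + 2  [with Defects=-3]  = -7
Downtime = -Heat + Scrap + 5  [with Heat=-4, Scrap=-7]  = 2

2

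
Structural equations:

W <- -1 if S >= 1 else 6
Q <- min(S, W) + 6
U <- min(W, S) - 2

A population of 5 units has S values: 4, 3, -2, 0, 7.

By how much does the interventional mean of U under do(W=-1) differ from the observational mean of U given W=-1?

The intervention sets W=-1 in all 5 units regardless of S. Recomputing U per unit gives -3, -3, -4, -3, -3; average -3.2.
E[U|W=-1] averages over only the 3 units with W=-1 (S = 4, 3, 7): U = -3, -3, -3, mean -3.
Difference = -3.2 − (-3) = -0.2.

-0.2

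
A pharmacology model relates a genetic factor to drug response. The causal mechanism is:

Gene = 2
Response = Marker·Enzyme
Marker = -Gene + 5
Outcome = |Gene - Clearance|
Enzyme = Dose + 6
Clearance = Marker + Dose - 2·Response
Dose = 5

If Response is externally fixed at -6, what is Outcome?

Under do(Response=-6), the mechanism Response = Marker·Enzyme is discarded; Response is fixed at -6.
Marker = -Gene + 5  [with Gene=2]  = 3
Clearance = Marker + Dose - 2·Response  [with Marker=3, Dose=5, Response=-6]  = 20
Outcome = |Gene - Clearance|  [with Gene=2, Clearance=20]  = 18

18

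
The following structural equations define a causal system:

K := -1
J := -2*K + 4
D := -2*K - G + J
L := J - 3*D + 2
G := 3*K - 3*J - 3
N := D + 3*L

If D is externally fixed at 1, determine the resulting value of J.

The intervention breaks the incoming arrows to D: D := -2*K - G + J no longer applies, and D = 1.
Since J is not a descendant of the intervened variable, it is unaffected.
J = -2*K + 4  [with K=-1]  = 6

6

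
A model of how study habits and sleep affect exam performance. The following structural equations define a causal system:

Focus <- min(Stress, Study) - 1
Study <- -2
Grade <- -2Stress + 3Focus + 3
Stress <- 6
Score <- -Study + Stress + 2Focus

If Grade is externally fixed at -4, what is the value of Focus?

do(Grade=-4) replaces the equation Grade <- -2Stress + 3Focus + 3 with the constant Grade = -4.
Focus is not downstream of the intervention, so its value is determined by the original equations.
Focus = min(Stress, Study) - 1  [with Stress=6, Study=-2]  = -3

-3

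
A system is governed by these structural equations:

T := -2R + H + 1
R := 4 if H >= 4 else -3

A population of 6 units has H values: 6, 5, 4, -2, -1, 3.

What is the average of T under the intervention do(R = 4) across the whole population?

-4.5

Every unit gets R=4 under the intervention. T values become -1, -2, -3, -9, -8, -4; E[T|do(R=4)] = -4.5.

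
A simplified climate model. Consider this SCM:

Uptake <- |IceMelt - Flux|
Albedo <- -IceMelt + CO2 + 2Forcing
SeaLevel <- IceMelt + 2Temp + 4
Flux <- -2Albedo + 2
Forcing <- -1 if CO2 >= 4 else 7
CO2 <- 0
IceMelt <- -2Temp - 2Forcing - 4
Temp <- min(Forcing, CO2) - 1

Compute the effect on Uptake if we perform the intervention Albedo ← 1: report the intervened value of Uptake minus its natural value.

-26

do(Albedo=1) replaces the equation Albedo <- -IceMelt + CO2 + 2Forcing with the constant Albedo = 1.
Forcing = -1 if CO2 >= 4 else 7  [with CO2=0]  = 7
Temp = min(Forcing, CO2) - 1  [with Forcing=7, CO2=0]  = -1
IceMelt = -2Temp - 2Forcing - 4  [with Temp=-1, Forcing=7]  = -16
Flux = -2Albedo + 2  [with Albedo=1]  = 0
Uptake = |IceMelt - Flux|  [with IceMelt=-16, Flux=0]  = 16
Without intervention: Forcing = -1 if CO2 >= 4 else 7  [with CO2=0]  = 7; Temp = min(Forcing, CO2) - 1  [with Forcing=7, CO2=0]  = -1; IceMelt = -2Temp - 2Forcing - 4  [with Temp=-1, Forcing=7]  = -16; Albedo = -IceMelt + CO2 + 2Forcing  [with IceMelt=-16, CO2=0, Forcing=7]  = 30; Flux = -2Albedo + 2  [with Albedo=30]  = -58; Uptake = |IceMelt - Flux|  [with IceMelt=-16, Flux=-58]  = 42.
Change = 16 − 42 = -26.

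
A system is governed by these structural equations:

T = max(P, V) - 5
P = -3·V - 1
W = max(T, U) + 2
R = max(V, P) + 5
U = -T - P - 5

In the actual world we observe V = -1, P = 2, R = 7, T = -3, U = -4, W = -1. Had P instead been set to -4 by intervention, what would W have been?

Under do(P=-4), the mechanism P = -3·V - 1 is discarded; P is fixed at -4.
T = max(P, V) - 5  [with P=-4, V=-1]  = -6
U = -T - P - 5  [with T=-6, P=-4]  = 5
W = max(T, U) + 2  [with T=-6, U=5]  = 7

7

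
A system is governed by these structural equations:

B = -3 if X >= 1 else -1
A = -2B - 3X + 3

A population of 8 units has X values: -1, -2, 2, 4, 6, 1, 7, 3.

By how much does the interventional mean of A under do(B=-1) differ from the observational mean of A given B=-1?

-12

do(B=-1) breaks B's dependence on X. With B=-1 fixed, A across the units is 8, 11, -1, -7, -13, 2, -16, -4, mean -2.5.
E[A|B=-1] averages over only the 2 units with B=-1 (X = -1, -2): A = 8, 11, mean 9.5.
Difference = -2.5 − 9.5 = -12.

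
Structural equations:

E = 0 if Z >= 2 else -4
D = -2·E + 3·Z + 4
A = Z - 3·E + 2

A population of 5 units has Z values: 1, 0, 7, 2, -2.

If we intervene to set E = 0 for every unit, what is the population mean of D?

8.8

The intervention sets E=0 in all 5 units regardless of Z. Recomputing D per unit gives 7, 4, 25, 10, -2; average 8.8.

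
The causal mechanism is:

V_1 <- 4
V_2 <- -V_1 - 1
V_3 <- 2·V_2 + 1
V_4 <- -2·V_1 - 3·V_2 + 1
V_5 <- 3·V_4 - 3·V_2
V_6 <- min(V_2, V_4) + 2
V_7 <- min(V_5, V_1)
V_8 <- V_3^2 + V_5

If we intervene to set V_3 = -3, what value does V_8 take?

48

The intervention breaks the incoming arrows to V_3: V_3 <- 2·V_2 + 1 no longer applies, and V_3 = -3.
V_2 = -V_1 - 1  [with V_1=4]  = -5
V_4 = -2·V_1 - 3·V_2 + 1  [with V_1=4, V_2=-5]  = 8
V_5 = 3·V_4 - 3·V_2  [with V_4=8, V_2=-5]  = 39
V_8 = V_3^2 + V_5  [with V_3=-3, V_5=39]  = 48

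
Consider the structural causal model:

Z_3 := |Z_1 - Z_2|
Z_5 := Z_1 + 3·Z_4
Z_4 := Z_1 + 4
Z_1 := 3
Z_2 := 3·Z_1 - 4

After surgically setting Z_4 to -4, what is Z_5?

-9

Intervening sets Z_4 = -4 and removes its equation (Z_4 := Z_1 + 4).
Z_5 = Z_1 + 3·Z_4  [with Z_1=3, Z_4=-4]  = -9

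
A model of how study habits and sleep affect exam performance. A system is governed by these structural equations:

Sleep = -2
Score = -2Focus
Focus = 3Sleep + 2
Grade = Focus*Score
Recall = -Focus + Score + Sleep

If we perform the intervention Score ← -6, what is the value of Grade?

do(Score=-6) replaces the equation Score = -2Focus with the constant Score = -6.
Focus = 3Sleep + 2  [with Sleep=-2]  = -4
Grade = Focus*Score  [with Focus=-4, Score=-6]  = 24

24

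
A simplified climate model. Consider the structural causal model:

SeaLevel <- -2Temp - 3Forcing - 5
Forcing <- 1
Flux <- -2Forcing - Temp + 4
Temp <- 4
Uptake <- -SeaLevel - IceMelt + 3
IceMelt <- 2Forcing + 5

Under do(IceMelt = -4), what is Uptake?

The intervention breaks the incoming arrows to IceMelt: IceMelt <- 2Forcing + 5 no longer applies, and IceMelt = -4.
SeaLevel = -2Temp - 3Forcing - 5  [with Temp=4, Forcing=1]  = -16
Uptake = -SeaLevel - IceMelt + 3  [with SeaLevel=-16, IceMelt=-4]  = 23

23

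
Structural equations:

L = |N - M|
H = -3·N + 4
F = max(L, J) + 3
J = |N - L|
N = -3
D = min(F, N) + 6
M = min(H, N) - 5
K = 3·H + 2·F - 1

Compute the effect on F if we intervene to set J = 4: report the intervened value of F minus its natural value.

-3

The intervention breaks the incoming arrows to J: J = |N - L| no longer applies, and J = 4.
H = -3·N + 4  [with N=-3]  = 13
M = min(H, N) - 5  [with H=13, N=-3]  = -8
L = |N - M|  [with N=-3, M=-8]  = 5
F = max(L, J) + 3  [with L=5, J=4]  = 8
Without intervention: H = -3·N + 4  [with N=-3]  = 13; M = min(H, N) - 5  [with H=13, N=-3]  = -8; L = |N - M|  [with N=-3, M=-8]  = 5; J = |N - L|  [with N=-3, L=5]  = 8; F = max(L, J) + 3  [with L=5, J=8]  = 11.
Change = 8 − 11 = -3.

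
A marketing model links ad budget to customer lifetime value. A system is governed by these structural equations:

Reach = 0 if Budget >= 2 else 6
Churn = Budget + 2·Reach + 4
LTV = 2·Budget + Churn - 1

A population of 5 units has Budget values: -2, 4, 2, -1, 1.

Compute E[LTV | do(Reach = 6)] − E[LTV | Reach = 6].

4.4

The intervention sets Reach=6 in all 5 units regardless of Budget. Recomputing LTV per unit gives 9, 27, 21, 12, 18; average 17.4.
Observing Reach=6 restricts to units where Reach's equation naturally yields 6: Budget ∈ {-2, -1, 1}. In that subpopulation LTV = 9, 12, 18, mean 13.
Difference = 17.4 − 13 = 4.4.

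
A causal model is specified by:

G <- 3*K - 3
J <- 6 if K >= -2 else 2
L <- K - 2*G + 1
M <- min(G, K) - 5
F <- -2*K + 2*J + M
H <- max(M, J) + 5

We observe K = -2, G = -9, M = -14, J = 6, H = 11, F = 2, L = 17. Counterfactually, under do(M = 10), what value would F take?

The intervention breaks the incoming arrows to M: M <- min(G, K) - 5 no longer applies, and M = 10.
J = 6 if K >= -2 else 2  [with K=-2]  = 6
F = -2*K + 2*J + M  [with K=-2, J=6, M=10]  = 26

26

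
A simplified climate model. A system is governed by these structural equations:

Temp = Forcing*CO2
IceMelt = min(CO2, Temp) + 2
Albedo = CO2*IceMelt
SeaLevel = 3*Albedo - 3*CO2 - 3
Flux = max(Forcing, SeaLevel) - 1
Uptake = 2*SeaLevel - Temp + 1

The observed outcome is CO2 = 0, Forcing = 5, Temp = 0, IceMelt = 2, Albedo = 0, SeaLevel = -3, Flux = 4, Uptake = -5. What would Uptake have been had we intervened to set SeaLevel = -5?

-9

Intervening sets SeaLevel = -5 and removes its equation (SeaLevel = 3*Albedo - 3*CO2 - 3).
Temp = Forcing*CO2  [with Forcing=5, CO2=0]  = 0
Uptake = 2*SeaLevel - Temp + 1  [with SeaLevel=-5, Temp=0]  = -9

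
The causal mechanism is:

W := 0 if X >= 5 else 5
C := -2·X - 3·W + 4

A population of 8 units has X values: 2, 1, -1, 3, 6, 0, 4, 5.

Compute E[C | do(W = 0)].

-1

Every unit gets W=0 under the intervention. C values become 0, 2, 6, -2, -8, 4, -4, -6; E[C|do(W=0)] = -1.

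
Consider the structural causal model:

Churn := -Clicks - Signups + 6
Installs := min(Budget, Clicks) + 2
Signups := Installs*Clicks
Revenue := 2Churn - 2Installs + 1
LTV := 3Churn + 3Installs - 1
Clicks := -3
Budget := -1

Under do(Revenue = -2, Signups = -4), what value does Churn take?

13

Setting Revenue = -2, Signups = -4 by intervention discards those variables' equations.
Churn = -Clicks - Signups + 6  [with Clicks=-3, Signups=-4]  = 13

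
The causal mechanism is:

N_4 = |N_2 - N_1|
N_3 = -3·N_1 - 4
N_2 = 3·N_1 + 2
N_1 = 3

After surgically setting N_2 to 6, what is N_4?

Under do(N_2=6), the mechanism N_2 = 3·N_1 + 2 is discarded; N_2 is fixed at 6.
N_4 = |N_2 - N_1|  [with N_2=6, N_1=3]  = 3

3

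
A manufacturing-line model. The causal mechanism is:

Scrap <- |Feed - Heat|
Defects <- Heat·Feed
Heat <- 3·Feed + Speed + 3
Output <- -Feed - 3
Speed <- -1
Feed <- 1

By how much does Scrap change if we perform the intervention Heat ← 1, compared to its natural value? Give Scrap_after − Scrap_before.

-4

do(Heat=1) replaces the equation Heat <- 3·Feed + Speed + 3 with the constant Heat = 1.
Scrap = |Feed - Heat|  [with Feed=1, Heat=1]  = 0
Without intervention: Heat = 3·Feed + Speed + 3  [with Feed=1, Speed=-1]  = 5; Scrap = |Feed - Heat|  [with Feed=1, Heat=5]  = 4.
Change = 0 − 4 = -4.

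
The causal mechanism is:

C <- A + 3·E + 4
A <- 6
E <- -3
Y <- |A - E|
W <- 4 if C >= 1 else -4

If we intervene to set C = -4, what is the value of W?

-4

Intervening sets C = -4 and removes its equation (C <- A + 3·E + 4).
W = 4 if C >= 1 else -4  [with C=-4]  = -4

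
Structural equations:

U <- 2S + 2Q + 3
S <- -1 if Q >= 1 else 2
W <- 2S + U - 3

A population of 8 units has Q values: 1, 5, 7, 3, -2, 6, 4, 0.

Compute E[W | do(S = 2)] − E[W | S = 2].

Under do(S=2), S's equation is replaced by S=2 for every unit. Per-unit W: 10, 18, 22, 14, 4, 20, 16, 8. Mean = 14.
Observing S=2 restricts to units where S's equation naturally yields 2: Q ∈ {-2, 0}. In that subpopulation W = 4, 8, mean 6.
Difference = 14 − 6 = 8.

8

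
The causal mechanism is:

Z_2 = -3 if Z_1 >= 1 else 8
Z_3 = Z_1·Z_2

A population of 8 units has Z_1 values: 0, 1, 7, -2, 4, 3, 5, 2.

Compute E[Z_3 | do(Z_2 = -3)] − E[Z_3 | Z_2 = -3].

3.5

The intervention sets Z_2=-3 in all 8 units regardless of Z_1. Recomputing Z_3 per unit gives 0, -3, -21, 6, -12, -9, -15, -6; average -7.5.
E[Z_3|Z_2=-3] averages over only the 6 units with Z_2=-3 (Z_1 = 1, 7, 4, 3, 5, 2): Z_3 = -3, -21, -12, -9, -15, -6, mean -11.
Difference = -7.5 − (-11) = 3.5.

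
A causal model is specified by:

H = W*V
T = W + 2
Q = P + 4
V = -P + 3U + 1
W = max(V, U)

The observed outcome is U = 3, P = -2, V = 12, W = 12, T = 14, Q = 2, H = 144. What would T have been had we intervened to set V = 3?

do(V=3) replaces the equation V = -P + 3U + 1 with the constant V = 3.
W = max(V, U)  [with V=3, U=3]  = 3
T = W + 2  [with W=3]  = 5

5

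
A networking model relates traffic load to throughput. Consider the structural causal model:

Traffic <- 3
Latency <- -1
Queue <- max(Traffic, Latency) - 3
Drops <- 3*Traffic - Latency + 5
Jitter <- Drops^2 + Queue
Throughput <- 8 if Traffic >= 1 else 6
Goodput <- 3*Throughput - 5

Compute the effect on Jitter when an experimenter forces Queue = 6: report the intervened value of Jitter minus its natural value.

6

do(Queue=6) replaces the equation Queue <- max(Traffic, Latency) - 3 with the constant Queue = 6.
Drops = 3*Traffic - Latency + 5  [with Traffic=3, Latency=-1]  = 15
Jitter = Drops^2 + Queue  [with Drops=15, Queue=6]  = 231
Without intervention: Queue = max(Traffic, Latency) - 3  [with Traffic=3, Latency=-1]  = 0; Drops = 3*Traffic - Latency + 5  [with Traffic=3, Latency=-1]  = 15; Jitter = Drops^2 + Queue  [with Drops=15, Queue=0]  = 225.
Change = 231 − 225 = 6.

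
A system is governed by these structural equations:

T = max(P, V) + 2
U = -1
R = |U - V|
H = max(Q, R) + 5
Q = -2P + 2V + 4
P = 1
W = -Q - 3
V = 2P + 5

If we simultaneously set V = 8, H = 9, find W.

Under do(V = 8, H = 9), each intervened variable's structural equation is replaced by its fixed value.
Q = -2P + 2V + 4  [with P=1, V=8]  = 18
W = -Q - 3  [with Q=18]  = -21

-21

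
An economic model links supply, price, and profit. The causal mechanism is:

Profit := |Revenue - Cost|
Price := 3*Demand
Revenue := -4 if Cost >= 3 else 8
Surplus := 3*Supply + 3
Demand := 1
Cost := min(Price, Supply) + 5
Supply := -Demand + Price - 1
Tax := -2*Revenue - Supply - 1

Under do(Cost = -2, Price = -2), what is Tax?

-13

The joint intervention fixes Cost = -2, Price = -2, removing each variable's own equation.
Supply = -Demand + Price - 1  [with Demand=1, Price=-2]  = -4
Revenue = -4 if Cost >= 3 else 8  [with Cost=-2]  = 8
Tax = -2*Revenue - Supply - 1  [with Revenue=8, Supply=-4]  = -13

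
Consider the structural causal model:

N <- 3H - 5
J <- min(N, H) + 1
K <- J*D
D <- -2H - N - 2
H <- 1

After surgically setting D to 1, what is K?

do(D=1) replaces the equation D <- -2H - N - 2 with the constant D = 1.
N = 3H - 5  [with H=1]  = -2
J = min(N, H) + 1  [with N=-2, H=1]  = -1
K = J*D  [with J=-1, D=1]  = -1

-1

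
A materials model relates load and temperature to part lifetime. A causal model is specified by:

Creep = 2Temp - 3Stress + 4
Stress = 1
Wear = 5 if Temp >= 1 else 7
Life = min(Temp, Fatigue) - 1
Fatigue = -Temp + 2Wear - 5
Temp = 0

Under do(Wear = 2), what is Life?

Under do(Wear=2), the mechanism Wear = 5 if Temp >= 1 else 7 is discarded; Wear is fixed at 2.
Fatigue = -Temp + 2Wear - 5  [with Temp=0, Wear=2]  = -1
Life = min(Temp, Fatigue) - 1  [with Temp=0, Fatigue=-1]  = -2

-2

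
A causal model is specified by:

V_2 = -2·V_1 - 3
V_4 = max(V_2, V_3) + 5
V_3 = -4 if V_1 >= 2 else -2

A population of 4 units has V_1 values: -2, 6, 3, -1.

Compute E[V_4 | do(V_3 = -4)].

3

Under do(V_3=-4), V_3's equation is replaced by V_3=-4 for every unit. Per-unit V_4: 6, 1, 1, 4. Mean = 3.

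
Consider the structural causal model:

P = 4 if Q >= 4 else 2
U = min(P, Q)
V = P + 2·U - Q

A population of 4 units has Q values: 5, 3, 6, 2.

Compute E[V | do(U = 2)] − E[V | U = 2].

-0.5

do(U=2) breaks U's dependence on Q. With U=2 fixed, V across the units is 3, 3, 2, 4, mean 3.
Conditioning on U=2 selects the 2 unit(s) with Q ∈ {3, 2}. Their V values: 3, 4. Mean = 3.5.
Difference = 3 − 3.5 = -0.5.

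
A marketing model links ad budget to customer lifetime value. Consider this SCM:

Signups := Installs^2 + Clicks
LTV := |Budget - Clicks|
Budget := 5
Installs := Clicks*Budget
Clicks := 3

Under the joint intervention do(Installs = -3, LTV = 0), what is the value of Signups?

The joint intervention fixes Installs = -3, LTV = 0, removing each variable's own equation.
Signups = Installs^2 + Clicks  [with Installs=-3, Clicks=3]  = 12

12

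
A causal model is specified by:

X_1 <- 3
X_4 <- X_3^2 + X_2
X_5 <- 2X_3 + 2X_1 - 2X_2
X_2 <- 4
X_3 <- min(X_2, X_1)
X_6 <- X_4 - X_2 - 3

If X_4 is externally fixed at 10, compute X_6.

Under do(X_4=10), the mechanism X_4 <- X_3^2 + X_2 is discarded; X_4 is fixed at 10.
X_6 = X_4 - X_2 - 3  [with X_4=10, X_2=4]  = 3

3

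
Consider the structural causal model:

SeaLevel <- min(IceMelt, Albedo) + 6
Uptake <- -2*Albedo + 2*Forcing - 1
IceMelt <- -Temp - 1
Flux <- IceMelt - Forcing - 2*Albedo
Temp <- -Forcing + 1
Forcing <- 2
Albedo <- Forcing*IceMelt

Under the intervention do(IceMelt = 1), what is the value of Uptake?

-1

The intervention breaks the incoming arrows to IceMelt: IceMelt <- -Temp - 1 no longer applies, and IceMelt = 1.
Albedo = Forcing*IceMelt  [with Forcing=2, IceMelt=1]  = 2
Uptake = -2*Albedo + 2*Forcing - 1  [with Albedo=2, Forcing=2]  = -1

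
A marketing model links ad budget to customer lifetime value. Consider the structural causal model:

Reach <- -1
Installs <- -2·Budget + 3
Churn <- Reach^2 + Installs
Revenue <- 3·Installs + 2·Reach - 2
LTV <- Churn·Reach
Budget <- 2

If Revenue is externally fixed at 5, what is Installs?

-1

do(Revenue=5) replaces the equation Revenue <- 3·Installs + 2·Reach - 2 with the constant Revenue = 5.
Installs is not downstream of the intervention, so its value is determined by the original equations.
Installs = -2·Budget + 3  [with Budget=2]  = -1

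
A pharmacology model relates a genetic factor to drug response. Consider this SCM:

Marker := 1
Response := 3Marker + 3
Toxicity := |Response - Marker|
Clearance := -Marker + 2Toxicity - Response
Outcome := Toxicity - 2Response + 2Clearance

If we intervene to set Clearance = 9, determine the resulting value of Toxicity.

5

Under do(Clearance=9), the mechanism Clearance := -Marker + 2Toxicity - Response is discarded; Clearance is fixed at 9.
Since Toxicity is not a descendant of the intervened variable, it is unaffected.
Response = 3Marker + 3  [with Marker=1]  = 6
Toxicity = |Response - Marker|  [with Response=6, Marker=1]  = 5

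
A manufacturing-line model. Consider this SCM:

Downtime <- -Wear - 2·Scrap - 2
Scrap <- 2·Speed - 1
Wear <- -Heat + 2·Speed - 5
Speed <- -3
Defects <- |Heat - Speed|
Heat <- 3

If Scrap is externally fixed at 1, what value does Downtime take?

10

The intervention breaks the incoming arrows to Scrap: Scrap <- 2·Speed - 1 no longer applies, and Scrap = 1.
Wear = -Heat + 2·Speed - 5  [with Heat=3, Speed=-3]  = -14
Downtime = -Wear - 2·Scrap - 2  [with Wear=-14, Scrap=1]  = 10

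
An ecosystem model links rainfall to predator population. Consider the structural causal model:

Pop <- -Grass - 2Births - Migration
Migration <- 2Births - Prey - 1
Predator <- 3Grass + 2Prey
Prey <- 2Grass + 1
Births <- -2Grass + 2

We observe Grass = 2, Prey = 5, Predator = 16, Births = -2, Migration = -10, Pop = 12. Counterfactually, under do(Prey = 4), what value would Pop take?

11

Under do(Prey=4), the mechanism Prey <- 2Grass + 1 is discarded; Prey is fixed at 4.
Births = -2Grass + 2  [with Grass=2]  = -2
Migration = 2Births - Prey - 1  [with Births=-2, Prey=4]  = -9
Pop = -Grass - 2Births - Migration  [with Grass=2, Births=-2, Migration=-9]  = 11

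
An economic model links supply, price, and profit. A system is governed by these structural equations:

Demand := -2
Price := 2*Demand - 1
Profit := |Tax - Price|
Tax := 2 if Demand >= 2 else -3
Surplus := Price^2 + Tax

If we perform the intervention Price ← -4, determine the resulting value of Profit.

Under do(Price=-4), the mechanism Price := 2*Demand - 1 is discarded; Price is fixed at -4.
Tax = 2 if Demand >= 2 else -3  [with Demand=-2]  = -3
Profit = |Tax - Price|  [with Tax=-3, Price=-4]  = 1

1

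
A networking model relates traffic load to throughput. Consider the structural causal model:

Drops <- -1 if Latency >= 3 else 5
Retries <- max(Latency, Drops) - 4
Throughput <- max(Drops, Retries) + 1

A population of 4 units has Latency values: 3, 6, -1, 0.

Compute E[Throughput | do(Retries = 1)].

The intervention sets Retries=1 in all 4 units regardless of Latency. Recomputing Throughput per unit gives 2, 2, 6, 6; average 4.

4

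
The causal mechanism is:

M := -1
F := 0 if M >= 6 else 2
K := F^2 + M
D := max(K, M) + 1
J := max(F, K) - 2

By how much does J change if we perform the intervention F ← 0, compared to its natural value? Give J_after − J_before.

do(F=0) replaces the equation F := 0 if M >= 6 else 2 with the constant F = 0.
K = F^2 + M  [with F=0, M=-1]  = -1
J = max(F, K) - 2  [with F=0, K=-1]  = -2
Without intervention: F = 0 if M >= 6 else 2  [with M=-1]  = 2; K = F^2 + M  [with F=2, M=-1]  = 3; J = max(F, K) - 2  [with F=2, K=3]  = 1.
Change = -2 − 1 = -3.

-3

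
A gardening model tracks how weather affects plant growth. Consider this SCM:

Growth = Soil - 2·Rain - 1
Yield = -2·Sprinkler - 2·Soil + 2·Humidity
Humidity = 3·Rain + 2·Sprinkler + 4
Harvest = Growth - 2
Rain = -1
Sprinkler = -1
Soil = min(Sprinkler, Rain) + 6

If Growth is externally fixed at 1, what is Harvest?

-1

The intervention breaks the incoming arrows to Growth: Growth = Soil - 2·Rain - 1 no longer applies, and Growth = 1.
Harvest = Growth - 2  [with Growth=1]  = -1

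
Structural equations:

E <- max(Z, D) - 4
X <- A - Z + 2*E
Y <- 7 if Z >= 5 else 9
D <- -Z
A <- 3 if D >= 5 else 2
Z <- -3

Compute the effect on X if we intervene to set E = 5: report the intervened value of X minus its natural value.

Intervening sets E = 5 and removes its equation (E <- max(Z, D) - 4).
D = -Z  [with Z=-3]  = 3
A = 3 if D >= 5 else 2  [with D=3]  = 2
X = A - Z + 2*E  [with A=2, Z=-3, E=5]  = 15
Without intervention: D = -Z  [with Z=-3]  = 3; A = 3 if D >= 5 else 2  [with D=3]  = 2; E = max(Z, D) - 4  [with Z=-3, D=3]  = -1; X = A - Z + 2*E  [with A=2, Z=-3, E=-1]  = 3.
Change = 15 − 3 = 12.

12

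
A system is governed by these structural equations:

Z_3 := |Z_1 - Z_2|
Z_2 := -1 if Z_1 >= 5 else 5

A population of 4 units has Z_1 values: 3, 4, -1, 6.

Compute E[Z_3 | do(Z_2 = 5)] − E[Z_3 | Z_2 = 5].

-0.5

do(Z_2=5) breaks Z_2's dependence on Z_1. With Z_2=5 fixed, Z_3 across the units is 2, 1, 6, 1, mean 2.5.
Observing Z_2=5 restricts to units where Z_2's equation naturally yields 5: Z_1 ∈ {3, 4, -1}. In that subpopulation Z_3 = 2, 1, 6, mean 3.
Difference = 2.5 − 3 = -0.5.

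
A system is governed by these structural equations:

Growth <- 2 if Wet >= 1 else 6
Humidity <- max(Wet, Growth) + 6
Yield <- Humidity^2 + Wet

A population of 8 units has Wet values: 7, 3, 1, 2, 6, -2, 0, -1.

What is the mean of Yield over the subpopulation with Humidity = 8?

65.5

Conditioning on Humidity=8 selects the 2 unit(s) with Wet ∈ {1, 2}. Their Yield values: 65, 66. Mean = 65.5.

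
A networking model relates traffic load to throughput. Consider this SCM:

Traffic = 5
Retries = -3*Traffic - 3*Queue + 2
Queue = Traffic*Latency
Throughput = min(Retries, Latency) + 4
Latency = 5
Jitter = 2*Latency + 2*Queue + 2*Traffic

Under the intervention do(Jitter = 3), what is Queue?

25

do(Jitter=3) replaces the equation Jitter = 2*Latency + 2*Queue + 2*Traffic with the constant Jitter = 3.
Queue is not downstream of the intervention, so its value is determined by the original equations.
Queue = Traffic*Latency  [with Traffic=5, Latency=5]  = 25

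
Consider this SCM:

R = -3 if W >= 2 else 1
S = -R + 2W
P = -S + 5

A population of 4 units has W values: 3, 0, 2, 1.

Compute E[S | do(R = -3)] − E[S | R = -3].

-2

Every unit gets R=-3 under the intervention. S values become 9, 3, 7, 5; E[S|do(R=-3)] = 6.
Observing R=-3 restricts to units where R's equation naturally yields -3: W ∈ {3, 2}. In that subpopulation S = 9, 7, mean 8.
Difference = 6 − 8 = -2.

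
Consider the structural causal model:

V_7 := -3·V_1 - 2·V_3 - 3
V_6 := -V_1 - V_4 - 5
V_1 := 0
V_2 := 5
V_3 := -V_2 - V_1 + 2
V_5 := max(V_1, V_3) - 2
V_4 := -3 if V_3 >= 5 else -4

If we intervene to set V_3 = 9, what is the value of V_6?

-2

The intervention breaks the incoming arrows to V_3: V_3 := -V_2 - V_1 + 2 no longer applies, and V_3 = 9.
V_4 = -3 if V_3 >= 5 else -4  [with V_3=9]  = -3
V_6 = -V_1 - V_4 - 5  [with V_1=0, V_4=-3]  = -2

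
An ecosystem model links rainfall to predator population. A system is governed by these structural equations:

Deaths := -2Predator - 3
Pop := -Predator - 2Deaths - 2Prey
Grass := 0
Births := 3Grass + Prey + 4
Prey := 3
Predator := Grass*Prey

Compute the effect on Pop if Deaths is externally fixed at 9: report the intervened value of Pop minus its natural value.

The intervention breaks the incoming arrows to Deaths: Deaths := -2Predator - 3 no longer applies, and Deaths = 9.
Predator = Grass*Prey  [with Grass=0, Prey=3]  = 0
Pop = -Predator - 2Deaths - 2Prey  [with Predator=0, Deaths=9, Prey=3]  = -24
Without intervention: Predator = Grass*Prey  [with Grass=0, Prey=3]  = 0; Deaths = -2Predator - 3  [with Predator=0]  = -3; Pop = -Predator - 2Deaths - 2Prey  [with Predator=0, Deaths=-3, Prey=3]  = 0.
Change = -24 − 0 = -24.

-24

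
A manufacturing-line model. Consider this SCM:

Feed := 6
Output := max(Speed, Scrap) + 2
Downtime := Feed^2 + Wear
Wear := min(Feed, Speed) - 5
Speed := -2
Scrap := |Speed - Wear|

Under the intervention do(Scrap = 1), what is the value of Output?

Intervening sets Scrap = 1 and removes its equation (Scrap := |Speed - Wear|).
Output = max(Speed, Scrap) + 2  [with Speed=-2, Scrap=1]  = 3

3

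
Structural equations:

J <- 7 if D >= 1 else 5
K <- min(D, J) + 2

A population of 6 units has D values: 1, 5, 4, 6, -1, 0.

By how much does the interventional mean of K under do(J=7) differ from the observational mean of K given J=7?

-1.5

Under do(J=7), J's equation is replaced by J=7 for every unit. Per-unit K: 3, 7, 6, 8, 1, 2. Mean = 4.5.
Conditioning on J=7 selects the 4 unit(s) with D ∈ {1, 5, 4, 6}. Their K values: 3, 7, 6, 8. Mean = 6.
Difference = 4.5 − 6 = -1.5.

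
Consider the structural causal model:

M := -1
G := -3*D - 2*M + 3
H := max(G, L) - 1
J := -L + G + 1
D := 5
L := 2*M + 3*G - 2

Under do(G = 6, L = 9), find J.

Setting G = 6, L = 9 by intervention discards those variables' equations.
J = -L + G + 1  [with L=9, G=6]  = -2

-2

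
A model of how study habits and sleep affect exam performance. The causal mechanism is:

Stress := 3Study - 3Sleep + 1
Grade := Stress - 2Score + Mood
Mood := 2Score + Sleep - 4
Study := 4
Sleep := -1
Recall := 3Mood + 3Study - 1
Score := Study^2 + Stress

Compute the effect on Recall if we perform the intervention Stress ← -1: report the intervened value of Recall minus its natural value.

-102

The intervention breaks the incoming arrows to Stress: Stress := 3Study - 3Sleep + 1 no longer applies, and Stress = -1.
Score = Study^2 + Stress  [with Study=4, Stress=-1]  = 15
Mood = 2Score + Sleep - 4  [with Score=15, Sleep=-1]  = 25
Recall = 3Mood + 3Study - 1  [with Mood=25, Study=4]  = 86
Without intervention: Stress = 3Study - 3Sleep + 1  [with Study=4, Sleep=-1]  = 16; Score = Study^2 + Stress  [with Study=4, Stress=16]  = 32; Mood = 2Score + Sleep - 4  [with Score=32, Sleep=-1]  = 59; Recall = 3Mood + 3Study - 1  [with Mood=59, Study=4]  = 188.
Change = 86 − 188 = -102.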